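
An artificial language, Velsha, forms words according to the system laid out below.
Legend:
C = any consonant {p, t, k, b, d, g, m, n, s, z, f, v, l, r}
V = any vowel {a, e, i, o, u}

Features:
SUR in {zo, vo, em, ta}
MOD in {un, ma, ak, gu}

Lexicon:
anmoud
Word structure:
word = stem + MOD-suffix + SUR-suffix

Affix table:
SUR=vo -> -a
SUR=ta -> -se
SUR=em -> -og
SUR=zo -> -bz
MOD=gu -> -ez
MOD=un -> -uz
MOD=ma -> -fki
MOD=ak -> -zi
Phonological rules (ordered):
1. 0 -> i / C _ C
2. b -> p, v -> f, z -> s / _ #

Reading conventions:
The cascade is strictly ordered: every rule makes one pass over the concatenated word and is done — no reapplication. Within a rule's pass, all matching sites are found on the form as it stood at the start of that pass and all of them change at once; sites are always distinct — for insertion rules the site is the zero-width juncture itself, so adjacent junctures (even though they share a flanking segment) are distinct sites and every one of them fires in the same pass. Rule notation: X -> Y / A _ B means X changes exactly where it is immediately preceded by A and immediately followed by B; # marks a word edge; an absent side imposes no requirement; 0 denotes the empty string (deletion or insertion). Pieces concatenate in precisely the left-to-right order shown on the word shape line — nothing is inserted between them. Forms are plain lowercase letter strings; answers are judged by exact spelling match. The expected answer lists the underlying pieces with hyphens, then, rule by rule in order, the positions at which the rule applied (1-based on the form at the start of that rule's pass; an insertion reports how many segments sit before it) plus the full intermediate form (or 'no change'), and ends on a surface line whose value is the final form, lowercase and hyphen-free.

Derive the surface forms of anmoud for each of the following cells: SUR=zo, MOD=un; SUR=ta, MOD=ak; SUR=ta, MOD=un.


cell SUR=zo, MOD=un:
underlying: anmoud-uz-bz
1. 0 -> i / C _ C: inserts after position(s) 2, 8, 9: animouduzibiz
2. b -> p, v -> f, z -> s / _ #: fires at position(s) 13: animouduzibis
surface: animouduzibis

cell SUR=ta, MOD=ak:
underlying: anmoud-zi-se
1. 0 -> i / C _ C: inserts after position(s) 2, 6: animoudizise
2. b -> p, v -> f, z -> s / _ #: no change
surface: animoudizise

cell SUR=ta, MOD=un:
underlying: anmoud-uz-se
1. 0 -> i / C _ C: inserts after position(s) 2, 8: animouduzise
2. b -> p, v -> f, z -> s / _ #: no change
surface: animouduzise


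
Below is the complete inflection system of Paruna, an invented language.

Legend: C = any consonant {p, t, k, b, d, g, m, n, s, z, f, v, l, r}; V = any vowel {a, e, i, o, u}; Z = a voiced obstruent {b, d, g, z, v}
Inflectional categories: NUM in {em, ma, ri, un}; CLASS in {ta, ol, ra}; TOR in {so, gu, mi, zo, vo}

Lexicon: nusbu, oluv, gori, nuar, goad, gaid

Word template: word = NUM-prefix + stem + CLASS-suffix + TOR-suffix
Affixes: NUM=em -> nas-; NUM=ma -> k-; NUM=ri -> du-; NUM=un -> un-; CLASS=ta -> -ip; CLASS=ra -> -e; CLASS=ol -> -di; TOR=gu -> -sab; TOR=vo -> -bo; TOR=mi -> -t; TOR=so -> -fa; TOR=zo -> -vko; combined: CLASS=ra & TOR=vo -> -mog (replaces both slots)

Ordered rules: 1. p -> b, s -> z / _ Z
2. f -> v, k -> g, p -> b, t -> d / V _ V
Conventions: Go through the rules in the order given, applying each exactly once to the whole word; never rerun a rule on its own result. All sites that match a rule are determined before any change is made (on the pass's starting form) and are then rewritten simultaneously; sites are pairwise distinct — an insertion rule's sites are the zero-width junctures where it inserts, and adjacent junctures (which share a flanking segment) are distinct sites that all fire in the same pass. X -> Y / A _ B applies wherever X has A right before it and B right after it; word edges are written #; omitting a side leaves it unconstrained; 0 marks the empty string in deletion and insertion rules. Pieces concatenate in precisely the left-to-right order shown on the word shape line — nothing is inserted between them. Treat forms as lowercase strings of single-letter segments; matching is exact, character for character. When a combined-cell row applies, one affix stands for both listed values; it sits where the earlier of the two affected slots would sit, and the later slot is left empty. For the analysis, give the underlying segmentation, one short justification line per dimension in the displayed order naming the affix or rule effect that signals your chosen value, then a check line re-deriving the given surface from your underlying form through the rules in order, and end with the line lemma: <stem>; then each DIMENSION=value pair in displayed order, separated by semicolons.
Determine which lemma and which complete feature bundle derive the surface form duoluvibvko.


underlying: du-oluv-ip-vko
NUM=ri - signalled by the affix du-
CLASS=ta - signalled by the affix -ip
TOR=zo - signalled by the affix -vko
check: duoluvipvko -> duoluvibvko -> duoluvibvko
lemma: oluv; NUM=ri; CLASS=ta; TOR=zo


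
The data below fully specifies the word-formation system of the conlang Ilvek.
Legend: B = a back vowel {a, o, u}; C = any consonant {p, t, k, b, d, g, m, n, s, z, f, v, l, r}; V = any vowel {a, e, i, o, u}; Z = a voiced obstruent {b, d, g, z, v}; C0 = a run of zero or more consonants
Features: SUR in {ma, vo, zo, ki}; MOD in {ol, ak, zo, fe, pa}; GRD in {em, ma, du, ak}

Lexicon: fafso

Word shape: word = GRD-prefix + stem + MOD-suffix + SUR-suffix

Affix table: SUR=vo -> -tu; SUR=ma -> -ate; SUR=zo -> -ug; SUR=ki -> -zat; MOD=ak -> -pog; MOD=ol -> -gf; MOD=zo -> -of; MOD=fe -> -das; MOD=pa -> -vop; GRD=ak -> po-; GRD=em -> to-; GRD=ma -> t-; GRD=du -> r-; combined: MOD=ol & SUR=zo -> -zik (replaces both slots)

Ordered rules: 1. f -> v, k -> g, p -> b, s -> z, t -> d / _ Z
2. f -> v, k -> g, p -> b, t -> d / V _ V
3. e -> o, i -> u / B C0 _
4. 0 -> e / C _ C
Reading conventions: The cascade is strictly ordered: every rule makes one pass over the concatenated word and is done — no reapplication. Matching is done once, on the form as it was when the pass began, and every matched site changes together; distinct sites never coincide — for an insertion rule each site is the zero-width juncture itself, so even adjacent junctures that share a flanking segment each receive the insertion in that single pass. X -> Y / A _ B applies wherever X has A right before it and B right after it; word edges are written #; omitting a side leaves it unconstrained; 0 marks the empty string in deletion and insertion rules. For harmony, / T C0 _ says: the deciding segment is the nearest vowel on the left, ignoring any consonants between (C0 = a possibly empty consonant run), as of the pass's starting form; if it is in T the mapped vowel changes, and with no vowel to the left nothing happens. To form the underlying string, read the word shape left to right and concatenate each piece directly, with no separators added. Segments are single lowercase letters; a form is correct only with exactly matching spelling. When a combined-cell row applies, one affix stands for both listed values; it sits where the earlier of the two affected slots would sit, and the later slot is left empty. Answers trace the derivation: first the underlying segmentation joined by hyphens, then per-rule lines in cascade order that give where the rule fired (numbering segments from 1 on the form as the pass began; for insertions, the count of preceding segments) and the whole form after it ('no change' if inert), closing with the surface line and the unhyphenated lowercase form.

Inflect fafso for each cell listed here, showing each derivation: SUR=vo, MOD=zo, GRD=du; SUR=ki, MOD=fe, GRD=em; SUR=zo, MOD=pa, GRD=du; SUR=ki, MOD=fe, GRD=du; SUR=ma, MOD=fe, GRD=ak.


cell SUR=vo, MOD=zo, GRD=du:
underlying: r-fafso-of-tu
1. f -> v, k -> g, p -> b, s -> z, t -> d / _ Z: no change
2. f -> v, k -> g, p -> b, t -> d / V _ V: no change
3. e -> o, i -> u / B C0 _: no change
4. 0 -> e / C _ C: inserts after position(s) 1, 4, 8: refafesoofetu
surface: refafesoofetu

cell SUR=ki, MOD=fe, GRD=em:
underlying: to-fafso-das-zat
1. f -> v, k -> g, p -> b, s -> z, t -> d / _ Z: fires at position(s) 10: tofafsodazzat
2. f -> v, k -> g, p -> b, t -> d / V _ V: fires at position(s) 3: tovafsodazzat
3. e -> o, i -> u / B C0 _: no change
4. 0 -> e / C _ C: inserts after position(s) 5, 10: tovafesodazezat
surface: tovafesodazezat

cell SUR=zo, MOD=pa, GRD=du:
underlying: r-fafso-vop-ug
1. f -> v, k -> g, p -> b, s -> z, t -> d / _ Z: no change
2. f -> v, k -> g, p -> b, t -> d / V _ V: fires at position(s) 9: rfafsovobug
3. e -> o, i -> u / B C0 _: no change
4. 0 -> e / C _ C: inserts after position(s) 1, 4: refafesovobug
surface: refafesovobug

cell SUR=ki, MOD=fe, GRD=du:
underlying: r-fafso-das-zat
1. f -> v, k -> g, p -> b, s -> z, t -> d / _ Z: fires at position(s) 9: rfafsodazzat
2. f -> v, k -> g, p -> b, t -> d / V _ V: no change
3. e -> o, i -> u / B C0 _: no change
4. 0 -> e / C _ C: inserts after position(s) 1, 4, 9: refafesodazezat
surface: refafesodazezat

cell SUR=ma, MOD=fe, GRD=ak:
underlying: po-fafso-das-ate
1. f -> v, k -> g, p -> b, s -> z, t -> d / _ Z: no change
2. f -> v, k -> g, p -> b, t -> d / V _ V: fires at position(s) 3, 12: povafsodasade
3. e -> o, i -> u / B C0 _: fires at position(s) 13: povafsodasado
4. 0 -> e / C _ C: inserts after position(s) 5: povafesodasado
surface: povafesodasado


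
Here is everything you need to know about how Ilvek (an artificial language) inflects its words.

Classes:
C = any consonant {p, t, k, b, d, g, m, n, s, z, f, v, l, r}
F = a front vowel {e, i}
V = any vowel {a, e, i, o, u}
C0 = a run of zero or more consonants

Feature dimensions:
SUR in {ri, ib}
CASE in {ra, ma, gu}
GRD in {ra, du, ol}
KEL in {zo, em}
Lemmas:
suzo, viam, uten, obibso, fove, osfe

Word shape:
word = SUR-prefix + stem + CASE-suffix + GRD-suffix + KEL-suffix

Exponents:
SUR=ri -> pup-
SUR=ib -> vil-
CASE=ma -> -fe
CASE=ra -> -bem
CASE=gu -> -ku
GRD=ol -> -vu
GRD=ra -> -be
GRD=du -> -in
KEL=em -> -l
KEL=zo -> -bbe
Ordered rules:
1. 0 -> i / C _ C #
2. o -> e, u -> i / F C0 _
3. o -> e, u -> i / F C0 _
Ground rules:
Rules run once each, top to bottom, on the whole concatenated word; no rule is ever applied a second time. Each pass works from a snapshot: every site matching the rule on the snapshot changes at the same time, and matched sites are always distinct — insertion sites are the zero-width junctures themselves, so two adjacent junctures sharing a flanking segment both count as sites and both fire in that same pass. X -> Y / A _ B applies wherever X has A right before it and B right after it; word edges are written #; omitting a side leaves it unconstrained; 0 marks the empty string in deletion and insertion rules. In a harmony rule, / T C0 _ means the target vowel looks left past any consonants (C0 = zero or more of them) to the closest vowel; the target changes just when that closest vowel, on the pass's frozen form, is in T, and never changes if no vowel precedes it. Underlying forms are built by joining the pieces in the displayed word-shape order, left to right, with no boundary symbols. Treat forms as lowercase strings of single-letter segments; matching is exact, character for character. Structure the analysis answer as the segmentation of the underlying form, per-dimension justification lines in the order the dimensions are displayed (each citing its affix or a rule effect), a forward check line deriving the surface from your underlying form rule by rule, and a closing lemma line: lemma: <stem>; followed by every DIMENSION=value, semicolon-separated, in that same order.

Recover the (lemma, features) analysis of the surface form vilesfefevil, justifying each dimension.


underlying: vil-osfe-fe-vu-l
SUR=ib - signalled by the affix vil-
CASE=ma - signalled by the affix -fe
GRD=ol - signalled by the affix -vu
KEL=em - signalled by the affix -l
check: vilosfefevul -> vilosfefevul -> vilesfefevil -> vilesfefevil
lemma: osfe; SUR=ib; CASE=ma; GRD=ol; KEL=em


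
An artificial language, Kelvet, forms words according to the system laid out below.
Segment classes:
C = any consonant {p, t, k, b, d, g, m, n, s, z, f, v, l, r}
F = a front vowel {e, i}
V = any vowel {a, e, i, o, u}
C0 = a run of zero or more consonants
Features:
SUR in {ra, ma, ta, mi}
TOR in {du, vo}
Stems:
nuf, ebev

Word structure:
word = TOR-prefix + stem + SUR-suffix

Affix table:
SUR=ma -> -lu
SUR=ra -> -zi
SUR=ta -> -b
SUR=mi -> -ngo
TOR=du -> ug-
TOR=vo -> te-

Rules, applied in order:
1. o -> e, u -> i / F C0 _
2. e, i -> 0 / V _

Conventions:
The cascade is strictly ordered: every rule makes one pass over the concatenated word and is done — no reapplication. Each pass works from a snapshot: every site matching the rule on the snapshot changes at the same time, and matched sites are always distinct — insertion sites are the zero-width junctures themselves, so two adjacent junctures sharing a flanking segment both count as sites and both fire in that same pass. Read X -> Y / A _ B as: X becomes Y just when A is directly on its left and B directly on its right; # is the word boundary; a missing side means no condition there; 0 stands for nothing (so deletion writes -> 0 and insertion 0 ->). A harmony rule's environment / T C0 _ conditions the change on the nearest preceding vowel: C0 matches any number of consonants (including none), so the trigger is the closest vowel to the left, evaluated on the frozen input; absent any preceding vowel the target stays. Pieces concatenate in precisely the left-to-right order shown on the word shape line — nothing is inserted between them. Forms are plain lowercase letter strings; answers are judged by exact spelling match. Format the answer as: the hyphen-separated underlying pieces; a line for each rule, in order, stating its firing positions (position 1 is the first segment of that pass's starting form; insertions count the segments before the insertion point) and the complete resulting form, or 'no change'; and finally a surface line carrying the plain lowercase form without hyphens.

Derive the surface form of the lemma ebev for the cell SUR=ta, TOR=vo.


underlying: te-ebev-b
1. o -> e, u -> i / F C0 _: no change
2. e, i -> 0 / V _: fires at position(s) 3: tebevb
surface: tebevb


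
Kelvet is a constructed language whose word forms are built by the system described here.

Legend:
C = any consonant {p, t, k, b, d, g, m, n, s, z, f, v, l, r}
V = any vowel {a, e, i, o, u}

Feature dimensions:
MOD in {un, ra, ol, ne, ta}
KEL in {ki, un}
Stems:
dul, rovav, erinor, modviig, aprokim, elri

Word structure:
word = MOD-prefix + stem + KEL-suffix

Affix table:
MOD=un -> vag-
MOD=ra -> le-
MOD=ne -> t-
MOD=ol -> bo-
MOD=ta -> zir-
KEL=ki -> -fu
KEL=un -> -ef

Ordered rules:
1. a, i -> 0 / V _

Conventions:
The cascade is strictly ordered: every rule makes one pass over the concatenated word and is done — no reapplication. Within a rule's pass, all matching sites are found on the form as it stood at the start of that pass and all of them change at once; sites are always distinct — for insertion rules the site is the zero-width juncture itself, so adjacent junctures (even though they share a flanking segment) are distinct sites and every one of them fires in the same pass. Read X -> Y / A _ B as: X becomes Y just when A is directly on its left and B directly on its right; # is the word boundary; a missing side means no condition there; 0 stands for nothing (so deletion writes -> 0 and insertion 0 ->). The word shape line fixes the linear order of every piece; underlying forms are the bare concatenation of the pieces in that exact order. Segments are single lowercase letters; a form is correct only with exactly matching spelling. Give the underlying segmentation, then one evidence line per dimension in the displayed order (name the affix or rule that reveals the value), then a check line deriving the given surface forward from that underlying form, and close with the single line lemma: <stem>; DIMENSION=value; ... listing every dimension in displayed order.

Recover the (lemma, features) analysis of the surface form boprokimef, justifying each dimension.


underlying: bo-aprokim-ef
MOD=ol - signalled by the affix bo-
KEL=un - signalled by the affix -ef
check: boaprokimef -> boprokimef
lemma: aprokim; MOD=ol; KEL=un


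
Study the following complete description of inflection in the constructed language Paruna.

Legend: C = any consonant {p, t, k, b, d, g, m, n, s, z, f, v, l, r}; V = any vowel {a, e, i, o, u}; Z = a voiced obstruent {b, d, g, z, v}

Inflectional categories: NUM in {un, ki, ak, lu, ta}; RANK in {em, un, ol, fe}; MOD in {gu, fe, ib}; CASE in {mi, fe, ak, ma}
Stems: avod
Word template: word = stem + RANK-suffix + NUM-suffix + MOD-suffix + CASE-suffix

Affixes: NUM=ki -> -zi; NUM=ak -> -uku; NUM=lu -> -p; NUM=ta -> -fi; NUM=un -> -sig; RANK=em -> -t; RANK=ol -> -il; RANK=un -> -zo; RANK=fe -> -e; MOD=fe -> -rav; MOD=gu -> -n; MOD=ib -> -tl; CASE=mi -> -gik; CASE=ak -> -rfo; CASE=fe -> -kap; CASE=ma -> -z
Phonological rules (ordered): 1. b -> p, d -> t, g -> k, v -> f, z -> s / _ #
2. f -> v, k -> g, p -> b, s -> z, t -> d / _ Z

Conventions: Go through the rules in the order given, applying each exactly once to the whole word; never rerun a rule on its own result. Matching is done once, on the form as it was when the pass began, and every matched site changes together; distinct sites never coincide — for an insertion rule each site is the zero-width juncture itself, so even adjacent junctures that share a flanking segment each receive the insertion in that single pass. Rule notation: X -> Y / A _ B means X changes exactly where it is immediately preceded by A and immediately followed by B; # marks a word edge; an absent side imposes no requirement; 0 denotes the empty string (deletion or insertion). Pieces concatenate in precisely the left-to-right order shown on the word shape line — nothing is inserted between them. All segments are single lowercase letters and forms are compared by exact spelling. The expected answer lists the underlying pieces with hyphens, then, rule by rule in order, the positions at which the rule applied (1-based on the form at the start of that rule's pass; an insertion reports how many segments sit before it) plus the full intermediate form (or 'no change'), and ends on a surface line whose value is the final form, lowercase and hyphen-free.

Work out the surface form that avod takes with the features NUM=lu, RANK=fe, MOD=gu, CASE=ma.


underlying: avod-e-p-n-z
1. b -> p, d -> t, g -> k, v -> f, z -> s / _ #: fires at position(s) 8: avodepns
2. f -> v, k -> g, p -> b, s -> z, t -> d / _ Z: no change
surface: avodepns


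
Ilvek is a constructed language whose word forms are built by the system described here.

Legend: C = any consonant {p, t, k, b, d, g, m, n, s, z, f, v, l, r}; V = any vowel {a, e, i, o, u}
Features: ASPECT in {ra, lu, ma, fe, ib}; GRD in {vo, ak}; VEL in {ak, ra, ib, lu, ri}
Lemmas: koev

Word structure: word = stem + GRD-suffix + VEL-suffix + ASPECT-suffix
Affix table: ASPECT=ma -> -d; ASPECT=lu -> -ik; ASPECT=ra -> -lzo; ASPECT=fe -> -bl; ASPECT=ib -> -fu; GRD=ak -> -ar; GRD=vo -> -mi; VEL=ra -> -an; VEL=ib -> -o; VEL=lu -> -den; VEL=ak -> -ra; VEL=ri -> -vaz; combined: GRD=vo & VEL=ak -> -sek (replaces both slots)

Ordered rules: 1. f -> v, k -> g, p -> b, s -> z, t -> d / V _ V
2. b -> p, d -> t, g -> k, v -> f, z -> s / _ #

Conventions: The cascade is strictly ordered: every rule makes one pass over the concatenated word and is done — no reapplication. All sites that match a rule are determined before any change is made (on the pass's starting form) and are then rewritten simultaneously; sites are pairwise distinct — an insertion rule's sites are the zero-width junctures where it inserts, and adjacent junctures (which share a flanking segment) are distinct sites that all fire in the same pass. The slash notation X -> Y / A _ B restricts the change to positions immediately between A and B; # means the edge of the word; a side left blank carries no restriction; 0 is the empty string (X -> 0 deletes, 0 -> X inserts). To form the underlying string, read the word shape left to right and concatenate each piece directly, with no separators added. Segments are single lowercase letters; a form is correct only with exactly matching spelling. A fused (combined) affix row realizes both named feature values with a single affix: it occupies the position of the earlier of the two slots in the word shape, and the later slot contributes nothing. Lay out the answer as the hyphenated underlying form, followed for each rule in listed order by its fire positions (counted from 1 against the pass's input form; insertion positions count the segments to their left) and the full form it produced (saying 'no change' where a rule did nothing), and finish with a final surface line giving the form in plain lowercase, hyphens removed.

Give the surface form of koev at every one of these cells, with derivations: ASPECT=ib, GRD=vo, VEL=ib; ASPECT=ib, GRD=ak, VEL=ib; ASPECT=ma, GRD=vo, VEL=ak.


cell ASPECT=ib, GRD=vo, VEL=ib:
underlying: koev-mi-o-fu
1. f -> v, k -> g, p -> b, s -> z, t -> d / V _ V: fires at position(s) 8: koevmiovu
2. b -> p, d -> t, g -> k, v -> f, z -> s / _ #: no change
surface: koevmiovu

cell ASPECT=ib, GRD=ak, VEL=ib:
underlying: koev-ar-o-fu
1. f -> v, k -> g, p -> b, s -> z, t -> d / V _ V: fires at position(s) 8: koevarovu
2. b -> p, d -> t, g -> k, v -> f, z -> s / _ #: no change
surface: koevarovu

cell ASPECT=ma, GRD=vo, VEL=ak:
underlying: koev-sek-d
1. f -> v, k -> g, p -> b, s -> z, t -> d / V _ V: no change
2. b -> p, d -> t, g -> k, v -> f, z -> s / _ #: fires at position(s) 8: koevsekt
surface: koevsekt


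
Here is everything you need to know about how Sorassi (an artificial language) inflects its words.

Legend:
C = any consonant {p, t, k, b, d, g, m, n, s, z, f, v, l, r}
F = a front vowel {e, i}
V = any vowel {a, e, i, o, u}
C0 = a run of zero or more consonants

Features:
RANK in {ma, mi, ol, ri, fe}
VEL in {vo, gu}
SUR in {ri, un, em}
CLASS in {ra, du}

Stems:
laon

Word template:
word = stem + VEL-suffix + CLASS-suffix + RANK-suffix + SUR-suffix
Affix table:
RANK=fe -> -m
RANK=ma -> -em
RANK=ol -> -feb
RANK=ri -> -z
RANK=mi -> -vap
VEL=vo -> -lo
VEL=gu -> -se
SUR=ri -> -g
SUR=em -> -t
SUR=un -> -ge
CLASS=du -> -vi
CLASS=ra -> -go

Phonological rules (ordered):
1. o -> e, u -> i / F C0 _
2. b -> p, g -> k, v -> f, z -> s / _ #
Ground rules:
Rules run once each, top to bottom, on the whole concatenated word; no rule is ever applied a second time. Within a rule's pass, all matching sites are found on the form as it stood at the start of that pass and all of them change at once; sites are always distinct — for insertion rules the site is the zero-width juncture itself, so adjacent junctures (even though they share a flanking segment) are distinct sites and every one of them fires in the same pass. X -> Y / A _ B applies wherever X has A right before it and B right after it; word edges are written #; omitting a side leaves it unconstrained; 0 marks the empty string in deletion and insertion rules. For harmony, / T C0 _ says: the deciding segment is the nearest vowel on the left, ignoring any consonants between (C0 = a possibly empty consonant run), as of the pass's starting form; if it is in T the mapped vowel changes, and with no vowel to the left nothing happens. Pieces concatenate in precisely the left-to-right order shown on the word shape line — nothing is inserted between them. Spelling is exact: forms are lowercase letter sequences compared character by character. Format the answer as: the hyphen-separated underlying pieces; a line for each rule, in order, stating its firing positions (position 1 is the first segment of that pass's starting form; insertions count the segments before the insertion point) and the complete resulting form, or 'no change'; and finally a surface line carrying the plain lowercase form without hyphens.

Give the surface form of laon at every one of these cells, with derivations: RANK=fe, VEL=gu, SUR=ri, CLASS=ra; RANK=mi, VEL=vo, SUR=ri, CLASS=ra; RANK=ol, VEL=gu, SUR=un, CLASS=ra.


cell RANK=fe, VEL=gu, SUR=ri, CLASS=ra:
underlying: laon-se-go-m-g
1. o -> e, u -> i / F C0 _: fires at position(s) 8: laonsegemg
2. b -> p, g -> k, v -> f, z -> s / _ #: fires at position(s) 10: laonsegemk
surface: laonsegemk

cell RANK=mi, VEL=vo, SUR=ri, CLASS=ra:
underlying: laon-lo-go-vap-g
1. o -> e, u -> i / F C0 _: no change
2. b -> p, g -> k, v -> f, z -> s / _ #: fires at position(s) 12: laonlogovapk
surface: laonlogovapk

cell RANK=ol, VEL=gu, SUR=un, CLASS=ra:
underlying: laon-se-go-feb-ge
1. o -> e, u -> i / F C0 _: fires at position(s) 8: laonsegefebge
2. b -> p, g -> k, v -> f, z -> s / _ #: no change
surface: laonsegefebge


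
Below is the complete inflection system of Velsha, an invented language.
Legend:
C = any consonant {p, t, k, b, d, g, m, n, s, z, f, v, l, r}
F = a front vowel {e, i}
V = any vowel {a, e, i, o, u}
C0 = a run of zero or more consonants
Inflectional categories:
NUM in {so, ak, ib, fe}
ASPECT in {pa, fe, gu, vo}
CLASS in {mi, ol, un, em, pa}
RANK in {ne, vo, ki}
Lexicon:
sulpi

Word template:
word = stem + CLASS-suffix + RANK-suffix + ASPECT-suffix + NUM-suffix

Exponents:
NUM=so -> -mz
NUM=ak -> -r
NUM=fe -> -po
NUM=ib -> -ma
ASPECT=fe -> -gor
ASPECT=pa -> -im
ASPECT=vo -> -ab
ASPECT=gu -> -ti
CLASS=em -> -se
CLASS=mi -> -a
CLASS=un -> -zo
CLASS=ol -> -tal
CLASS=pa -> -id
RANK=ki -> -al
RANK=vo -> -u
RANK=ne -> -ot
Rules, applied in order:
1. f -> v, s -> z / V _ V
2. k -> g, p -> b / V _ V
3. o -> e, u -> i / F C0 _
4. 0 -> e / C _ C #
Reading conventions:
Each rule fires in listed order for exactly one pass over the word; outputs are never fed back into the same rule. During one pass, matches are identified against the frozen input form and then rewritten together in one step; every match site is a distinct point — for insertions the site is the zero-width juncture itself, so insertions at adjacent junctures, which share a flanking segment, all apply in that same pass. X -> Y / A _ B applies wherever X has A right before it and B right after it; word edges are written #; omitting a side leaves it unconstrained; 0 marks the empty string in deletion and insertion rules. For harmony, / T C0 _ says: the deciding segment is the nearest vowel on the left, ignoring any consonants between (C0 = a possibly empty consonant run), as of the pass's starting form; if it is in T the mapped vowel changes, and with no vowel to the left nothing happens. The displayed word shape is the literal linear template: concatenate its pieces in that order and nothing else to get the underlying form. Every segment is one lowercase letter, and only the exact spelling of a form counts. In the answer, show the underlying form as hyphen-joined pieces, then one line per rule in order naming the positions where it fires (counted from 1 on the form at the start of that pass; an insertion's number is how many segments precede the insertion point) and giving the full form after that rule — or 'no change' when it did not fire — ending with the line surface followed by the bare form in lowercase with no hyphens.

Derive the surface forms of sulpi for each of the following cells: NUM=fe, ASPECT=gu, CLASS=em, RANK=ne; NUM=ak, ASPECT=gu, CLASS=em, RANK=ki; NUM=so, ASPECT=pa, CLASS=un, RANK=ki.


cell NUM=fe, ASPECT=gu, CLASS=em, RANK=ne:
underlying: sulpi-se-ot-ti-po
1. f -> v, s -> z / V _ V: fires at position(s) 6: sulpizeottipo
2. k -> g, p -> b / V _ V: fires at position(s) 12: sulpizeottibo
3. o -> e, u -> i / F C0 _: fires at position(s) 8, 13: sulpizeettibe
4. 0 -> e / C _ C #: no change
surface: sulpizeettibe

cell NUM=ak, ASPECT=gu, CLASS=em, RANK=ki:
underlying: sulpi-se-al-ti-r
1. f -> v, s -> z / V _ V: fires at position(s) 6: sulpizealtir
2. k -> g, p -> b / V _ V: no change
3. o -> e, u -> i / F C0 _: no change
4. 0 -> e / C _ C #: no change
surface: sulpizealtir

cell NUM=so, ASPECT=pa, CLASS=un, RANK=ki:
underlying: sulpi-zo-al-im-mz
1. f -> v, s -> z / V _ V: no change
2. k -> g, p -> b / V _ V: no change
3. o -> e, u -> i / F C0 _: fires at position(s) 7: sulpizealimmz
4. 0 -> e / C _ C #: inserts after position(s) 12: sulpizealimmez
surface: sulpizealimmez


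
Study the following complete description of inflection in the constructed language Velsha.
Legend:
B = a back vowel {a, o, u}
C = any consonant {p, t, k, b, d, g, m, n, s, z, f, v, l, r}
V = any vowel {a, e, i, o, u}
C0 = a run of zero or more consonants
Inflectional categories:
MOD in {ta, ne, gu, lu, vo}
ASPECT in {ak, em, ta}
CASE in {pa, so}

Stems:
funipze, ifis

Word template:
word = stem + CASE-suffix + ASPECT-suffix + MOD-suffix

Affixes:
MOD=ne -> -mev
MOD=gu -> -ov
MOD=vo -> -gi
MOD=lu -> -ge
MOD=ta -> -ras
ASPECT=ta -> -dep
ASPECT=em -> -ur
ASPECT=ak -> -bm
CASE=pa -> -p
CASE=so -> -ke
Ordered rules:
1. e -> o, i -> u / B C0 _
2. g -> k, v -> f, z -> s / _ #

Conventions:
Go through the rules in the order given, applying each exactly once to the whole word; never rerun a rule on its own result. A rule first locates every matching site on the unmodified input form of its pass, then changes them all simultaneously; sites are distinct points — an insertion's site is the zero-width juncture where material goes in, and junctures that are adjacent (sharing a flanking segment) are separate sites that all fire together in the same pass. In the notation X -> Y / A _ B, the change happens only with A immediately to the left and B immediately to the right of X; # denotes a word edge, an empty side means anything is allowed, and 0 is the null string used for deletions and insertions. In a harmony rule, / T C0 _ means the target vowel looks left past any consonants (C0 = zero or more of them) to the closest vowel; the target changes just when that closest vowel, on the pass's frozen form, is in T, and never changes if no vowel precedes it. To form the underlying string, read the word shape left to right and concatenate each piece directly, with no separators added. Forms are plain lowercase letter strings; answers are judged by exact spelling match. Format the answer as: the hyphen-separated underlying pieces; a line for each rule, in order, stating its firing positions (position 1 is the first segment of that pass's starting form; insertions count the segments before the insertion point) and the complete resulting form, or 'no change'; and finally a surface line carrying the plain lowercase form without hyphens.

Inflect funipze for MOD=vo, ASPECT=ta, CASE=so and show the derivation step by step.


underlying: funipze-ke-dep-gi
1. e -> o, i -> u / B C0 _: fires at position(s) 4: funupzekedepgi
2. g -> k, v -> f, z -> s / _ #: no change
surface: funupzekedepgi


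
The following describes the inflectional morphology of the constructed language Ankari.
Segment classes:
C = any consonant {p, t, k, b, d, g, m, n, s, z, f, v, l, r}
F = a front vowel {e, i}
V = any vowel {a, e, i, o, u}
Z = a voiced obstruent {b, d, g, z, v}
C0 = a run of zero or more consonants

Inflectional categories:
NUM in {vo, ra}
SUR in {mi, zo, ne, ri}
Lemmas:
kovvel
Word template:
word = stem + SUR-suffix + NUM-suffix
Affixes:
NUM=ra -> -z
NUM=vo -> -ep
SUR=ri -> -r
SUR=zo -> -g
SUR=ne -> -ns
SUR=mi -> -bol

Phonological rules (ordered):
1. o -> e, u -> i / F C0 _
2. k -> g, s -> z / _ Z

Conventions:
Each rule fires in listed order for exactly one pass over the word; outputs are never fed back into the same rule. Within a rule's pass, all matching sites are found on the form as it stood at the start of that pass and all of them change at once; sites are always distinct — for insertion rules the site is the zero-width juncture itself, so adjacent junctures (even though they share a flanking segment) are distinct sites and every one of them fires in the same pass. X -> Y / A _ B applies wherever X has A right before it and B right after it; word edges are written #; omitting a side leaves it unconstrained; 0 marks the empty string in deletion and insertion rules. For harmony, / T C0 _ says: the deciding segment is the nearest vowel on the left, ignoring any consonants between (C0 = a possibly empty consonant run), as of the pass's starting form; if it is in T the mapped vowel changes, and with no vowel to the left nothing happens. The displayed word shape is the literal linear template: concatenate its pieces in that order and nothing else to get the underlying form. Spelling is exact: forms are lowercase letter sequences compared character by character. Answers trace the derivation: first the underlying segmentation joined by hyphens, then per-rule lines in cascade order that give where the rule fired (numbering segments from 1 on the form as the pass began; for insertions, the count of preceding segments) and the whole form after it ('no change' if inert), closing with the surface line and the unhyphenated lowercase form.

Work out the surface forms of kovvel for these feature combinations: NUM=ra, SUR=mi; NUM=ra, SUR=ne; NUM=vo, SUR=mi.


cell NUM=ra, SUR=mi:
underlying: kovvel-bol-z
1. o -> e, u -> i / F C0 _: fires at position(s) 8: kovvelbelz
2. k -> g, s -> z / _ Z: no change
surface: kovvelbelz

cell NUM=ra, SUR=ne:
underlying: kovvel-ns-z
1. o -> e, u -> i / F C0 _: no change
2. k -> g, s -> z / _ Z: fires at position(s) 8: kovvelnzz
surface: kovvelnzz

cell NUM=vo, SUR=mi:
underlying: kovvel-bol-ep
1. o -> e, u -> i / F C0 _: fires at position(s) 8: kovvelbelep
2. k -> g, s -> z / _ Z: no change
surface: kovvelbelep


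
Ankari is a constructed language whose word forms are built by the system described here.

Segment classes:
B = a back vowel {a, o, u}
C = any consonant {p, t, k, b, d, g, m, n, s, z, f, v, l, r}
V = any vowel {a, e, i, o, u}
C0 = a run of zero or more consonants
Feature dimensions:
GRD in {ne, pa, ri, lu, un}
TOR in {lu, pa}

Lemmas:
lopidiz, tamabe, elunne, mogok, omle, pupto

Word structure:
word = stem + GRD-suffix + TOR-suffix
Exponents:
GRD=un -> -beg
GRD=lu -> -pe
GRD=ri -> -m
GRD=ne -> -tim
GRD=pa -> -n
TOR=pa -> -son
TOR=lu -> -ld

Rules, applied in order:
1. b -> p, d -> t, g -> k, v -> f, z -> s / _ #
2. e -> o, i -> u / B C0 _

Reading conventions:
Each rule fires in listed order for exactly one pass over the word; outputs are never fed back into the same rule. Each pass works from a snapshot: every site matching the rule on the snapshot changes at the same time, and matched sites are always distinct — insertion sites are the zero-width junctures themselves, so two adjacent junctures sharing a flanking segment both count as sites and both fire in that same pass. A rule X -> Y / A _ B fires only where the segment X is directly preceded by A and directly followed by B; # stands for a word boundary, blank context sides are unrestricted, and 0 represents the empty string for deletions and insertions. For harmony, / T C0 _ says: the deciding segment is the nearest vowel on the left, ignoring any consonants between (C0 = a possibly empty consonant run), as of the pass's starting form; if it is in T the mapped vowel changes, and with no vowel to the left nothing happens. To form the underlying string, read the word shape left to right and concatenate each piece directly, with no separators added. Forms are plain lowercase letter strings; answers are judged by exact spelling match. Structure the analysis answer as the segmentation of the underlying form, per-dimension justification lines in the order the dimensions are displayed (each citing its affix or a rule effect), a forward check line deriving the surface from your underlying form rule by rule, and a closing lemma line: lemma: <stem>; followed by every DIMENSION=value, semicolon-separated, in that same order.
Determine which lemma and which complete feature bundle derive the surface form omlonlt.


underlying: omle-n-ld
GRD=pa - signalled by the affix -n
TOR=lu - signalled by the affix -ld
check: omlenld -> omlenlt -> omlonlt
lemma: omle; GRD=pa; TOR=lu


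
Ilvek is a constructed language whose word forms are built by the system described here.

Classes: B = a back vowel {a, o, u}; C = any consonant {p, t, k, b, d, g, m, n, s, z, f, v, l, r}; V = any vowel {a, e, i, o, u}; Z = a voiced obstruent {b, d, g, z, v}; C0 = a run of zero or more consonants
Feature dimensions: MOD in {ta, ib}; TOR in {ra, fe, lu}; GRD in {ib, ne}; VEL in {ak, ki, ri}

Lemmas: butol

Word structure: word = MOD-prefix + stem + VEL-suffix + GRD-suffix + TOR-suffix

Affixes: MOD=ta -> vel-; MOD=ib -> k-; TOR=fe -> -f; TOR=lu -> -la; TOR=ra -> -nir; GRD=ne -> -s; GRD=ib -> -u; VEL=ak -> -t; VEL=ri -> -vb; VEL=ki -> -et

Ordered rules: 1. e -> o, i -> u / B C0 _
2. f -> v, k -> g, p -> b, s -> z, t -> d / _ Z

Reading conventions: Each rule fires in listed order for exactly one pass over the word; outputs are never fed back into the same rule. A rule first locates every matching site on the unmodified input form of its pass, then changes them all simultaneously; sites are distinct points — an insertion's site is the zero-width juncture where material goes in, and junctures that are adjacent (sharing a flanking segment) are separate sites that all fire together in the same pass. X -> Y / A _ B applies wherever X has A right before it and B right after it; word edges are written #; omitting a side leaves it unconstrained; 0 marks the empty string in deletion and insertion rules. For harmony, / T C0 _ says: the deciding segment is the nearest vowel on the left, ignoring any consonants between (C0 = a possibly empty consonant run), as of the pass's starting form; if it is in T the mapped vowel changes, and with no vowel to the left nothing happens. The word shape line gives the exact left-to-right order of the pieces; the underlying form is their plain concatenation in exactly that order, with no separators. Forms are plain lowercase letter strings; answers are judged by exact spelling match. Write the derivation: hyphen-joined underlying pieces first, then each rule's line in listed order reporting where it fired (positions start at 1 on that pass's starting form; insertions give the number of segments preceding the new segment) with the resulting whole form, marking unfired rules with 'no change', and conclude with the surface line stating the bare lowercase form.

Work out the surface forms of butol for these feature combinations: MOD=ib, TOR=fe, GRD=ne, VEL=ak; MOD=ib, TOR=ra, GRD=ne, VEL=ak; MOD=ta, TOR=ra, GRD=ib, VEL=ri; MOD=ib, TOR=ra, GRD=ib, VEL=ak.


cell MOD=ib, TOR=fe, GRD=ne, VEL=ak:
underlying: k-butol-t-s-f
1. e -> o, i -> u / B C0 _: no change
2. f -> v, k -> g, p -> b, s -> z, t -> d / _ Z: fires at position(s) 1: gbutoltsf
surface: gbutoltsf

cell MOD=ib, TOR=ra, GRD=ne, VEL=ak:
underlying: k-butol-t-s-nir
1. e -> o, i -> u / B C0 _: fires at position(s) 10: kbutoltsnur
2. f -> v, k -> g, p -> b, s -> z, t -> d / _ Z: fires at position(s) 1: gbutoltsnur
surface: gbutoltsnur

cell MOD=ta, TOR=ra, GRD=ib, VEL=ri:
underlying: vel-butol-vb-u-nir
1. e -> o, i -> u / B C0 _: fires at position(s) 13: velbutolvbunur
2. f -> v, k -> g, p -> b, s -> z, t -> d / _ Z: no change
surface: velbutolvbunur

cell MOD=ib, TOR=ra, GRD=ib, VEL=ak:
underlying: k-butol-t-u-nir
1. e -> o, i -> u / B C0 _: fires at position(s) 10: kbutoltunur
2. f -> v, k -> g, p -> b, s -> z, t -> d / _ Z: fires at position(s) 1: gbutoltunur
surface: gbutoltunur


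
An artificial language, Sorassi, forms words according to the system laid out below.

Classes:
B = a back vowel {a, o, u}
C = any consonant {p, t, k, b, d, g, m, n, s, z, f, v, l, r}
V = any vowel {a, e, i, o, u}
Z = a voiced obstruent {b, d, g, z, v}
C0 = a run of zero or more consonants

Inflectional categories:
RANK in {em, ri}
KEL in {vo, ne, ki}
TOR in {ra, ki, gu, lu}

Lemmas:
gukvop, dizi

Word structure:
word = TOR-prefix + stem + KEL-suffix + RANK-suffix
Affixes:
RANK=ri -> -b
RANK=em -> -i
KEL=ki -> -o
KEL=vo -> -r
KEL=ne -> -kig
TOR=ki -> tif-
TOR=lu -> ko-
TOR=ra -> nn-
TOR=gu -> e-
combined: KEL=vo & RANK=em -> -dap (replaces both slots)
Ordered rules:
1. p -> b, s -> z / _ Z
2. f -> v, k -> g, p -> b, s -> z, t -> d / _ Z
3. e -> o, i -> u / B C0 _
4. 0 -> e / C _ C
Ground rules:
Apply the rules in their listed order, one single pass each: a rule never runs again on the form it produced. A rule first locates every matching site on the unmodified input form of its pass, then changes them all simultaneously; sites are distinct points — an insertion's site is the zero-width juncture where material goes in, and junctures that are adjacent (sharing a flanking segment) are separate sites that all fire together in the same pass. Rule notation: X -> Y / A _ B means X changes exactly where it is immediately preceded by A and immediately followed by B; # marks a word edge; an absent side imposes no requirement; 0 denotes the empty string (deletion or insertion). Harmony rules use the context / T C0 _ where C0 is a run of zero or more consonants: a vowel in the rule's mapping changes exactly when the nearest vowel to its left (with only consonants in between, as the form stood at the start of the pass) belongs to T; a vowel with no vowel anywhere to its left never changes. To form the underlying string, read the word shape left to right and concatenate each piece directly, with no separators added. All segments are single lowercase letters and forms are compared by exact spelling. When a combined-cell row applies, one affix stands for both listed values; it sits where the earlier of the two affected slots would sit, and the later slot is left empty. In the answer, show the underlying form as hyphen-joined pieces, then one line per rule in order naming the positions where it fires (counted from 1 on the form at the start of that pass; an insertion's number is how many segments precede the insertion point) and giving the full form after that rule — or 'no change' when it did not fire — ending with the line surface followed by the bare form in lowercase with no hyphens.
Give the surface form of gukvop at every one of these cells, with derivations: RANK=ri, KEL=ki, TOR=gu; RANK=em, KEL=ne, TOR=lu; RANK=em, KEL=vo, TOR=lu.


cell RANK=ri, KEL=ki, TOR=gu:
underlying: e-gukvop-o-b
1. p -> b, s -> z / _ Z: no change
2. f -> v, k -> g, p -> b, s -> z, t -> d / _ Z: fires at position(s) 4: egugvopob
3. e -> o, i -> u / B C0 _: no change
4. 0 -> e / C _ C: inserts after position(s) 4: egugevopob
surface: egugevopob

cell RANK=em, KEL=ne, TOR=lu:
underlying: ko-gukvop-kig-i
1. p -> b, s -> z / _ Z: no change
2. f -> v, k -> g, p -> b, s -> z, t -> d / _ Z: fires at position(s) 5: kogugvopkigi
3. e -> o, i -> u / B C0 _: fires at position(s) 10: kogugvopkugi
4. 0 -> e / C _ C: inserts after position(s) 5, 8: kogugevopekugi
surface: kogugevopekugi

cell RANK=em, KEL=vo, TOR=lu:
underlying: ko-gukvop-dap
1. p -> b, s -> z / _ Z: fires at position(s) 8: kogukvobdap
2. f -> v, k -> g, p -> b, s -> z, t -> d / _ Z: fires at position(s) 5: kogugvobdap
3. e -> o, i -> u / B C0 _: no change
4. 0 -> e / C _ C: inserts after position(s) 5, 8: kogugevobedap
surface: kogugevobedap
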